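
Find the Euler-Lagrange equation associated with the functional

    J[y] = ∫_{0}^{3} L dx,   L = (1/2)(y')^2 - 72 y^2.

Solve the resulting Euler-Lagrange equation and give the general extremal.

The Lagrangian is L = (1/2)(y')^2 - 72 y^2.
∂L/∂y = -144y.
∂L/∂y' = y'.
The Euler-Lagrange equation d/dx(∂L/∂y') − ∂L/∂y = 0 becomes:
    y'' + 144 y = 0
General solution: y(x) = A sin(12x) + B cos(12x), where A and B are arbitrary constants fixed by the endpoint conditions.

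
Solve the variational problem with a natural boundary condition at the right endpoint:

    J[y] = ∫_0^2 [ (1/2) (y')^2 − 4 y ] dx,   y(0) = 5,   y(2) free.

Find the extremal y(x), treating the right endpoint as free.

The Lagrangian L = (1/2) (y')^2 − 4 y gives
    ∂L/∂y = −4,   ∂L/∂y' = y'.
Euler-Lagrange: d/dx(y') − (−4) = 0, i.e. y'' + 4 = 0, so
    y(x) = −(4/2) x^2 + C1 x + C2.
Fixed left endpoint y(0) = 5 ⇒ C2 = 5.
The right endpoint x = 2 is free, so the natural (transversality) condition is ∂L/∂y' |_{x=2} = 0, i.e. y'(2) = 0.
Compute y'(x) = −4 x + C1, so y'(2) = −8 + C1 = 0 ⇒ C1 = 8.
Therefore the extremal is
    y(x) = −2 x^2 + 8 x + 5.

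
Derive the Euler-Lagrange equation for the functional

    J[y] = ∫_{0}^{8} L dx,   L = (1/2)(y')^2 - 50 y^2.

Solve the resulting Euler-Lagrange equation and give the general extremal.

The Lagrangian is L = (1/2)(y')^2 - 50 y^2.
∂L/∂y = -100y.
∂L/∂y' = y'.
The Euler-Lagrange equation d/dx(∂L/∂y') − ∂L/∂y = 0 becomes:
    y'' + 100 y = 0
General solution: y(x) = A sin(10x) + B cos(10x), where A and B are arbitrary constants fixed by the endpoint conditions.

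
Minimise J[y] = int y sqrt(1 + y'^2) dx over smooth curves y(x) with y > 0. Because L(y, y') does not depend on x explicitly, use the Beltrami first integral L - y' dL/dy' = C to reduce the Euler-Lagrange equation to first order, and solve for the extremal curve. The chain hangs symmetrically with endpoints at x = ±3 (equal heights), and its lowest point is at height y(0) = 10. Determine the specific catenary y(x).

The Lagrangian L(y, y') = y sqrt(1 + y'^2) has no explicit x dependence, so the Beltrami identity applies:
    L − y' ∂L/∂y' = C.
Compute ∂L/∂y' = y · y' / sqrt(1 + y'^2). Then
    L − y' ∂L/∂y'
    = y sqrt(1 + y'^2) − y · y'^2 / sqrt(1 + y'^2)
    = y (1 + y'^2 − y'^2) / sqrt(1 + y'^2)
    = y / sqrt(1 + y'^2) = C.
Squaring gives y^2 = C^2 (1 + y'^2), i.e.
    y'^2 = y^2 / C^2 − 1.
Separating variables,
    dy / sqrt(y^2 − C^2) = dx / C,
and integrating gives arccosh(y / C) = (x − a)/C, so
    y(x) = C cosh((x − a)/C),
the catenary. The constants C and a are fixed by the two endpoint conditions (and, for the hanging-chain problem, the length constraint selects C).
Now fit the given data. The endpoints x = ±3 are symmetric at equal height, so the catenary is even about its minimum: a = 0 and y(x) = C cosh(x/C). The lowest point is y(0) = C cosh(0) = C, and we are told y(0) = 10, so C = 10. Therefore
    y(x) = 10 cosh(x/10),
and at the endpoints
    y(±3) = 10 cosh(3/10).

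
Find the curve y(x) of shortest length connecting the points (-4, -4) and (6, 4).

Arc-length functional: J[y] = ∫ sqrt(1 + (y')^2) dx.
Lagrangian L = sqrt(1 + (y')^2) has no explicit y dependence, so ∂L/∂y = 0 and the Euler-Lagrange equation gives
    d/dx( y' / sqrt(1 + (y')^2) ) = 0  ⇒  y' / sqrt(1 + (y')^2) = const.
Hence y' is constant, so y(x) is affine.
Fitting the endpoints (-4, -4) and (6, 4):
    slope m = (4 − (-4)) / (6 − (-4)) = 4/5,
    intercept c = (-4) − m·(-4) = -4/5.
Extremal: y(x) = (4/5) x - 4/5.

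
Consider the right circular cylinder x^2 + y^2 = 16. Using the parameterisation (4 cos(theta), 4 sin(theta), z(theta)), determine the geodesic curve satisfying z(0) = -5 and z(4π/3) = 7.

Parameterise the cylinder of radius R = 4 as
    r(θ) = (4 cos θ, 4 sin θ, z(θ)).
The arc-length element is
    ds = sqrt(16 + (dz/dθ)^2) dθ,
so the Lagrangian is L = sqrt(16 + z'^2).
L depends on z' only, not on z or θ, so ∂L/∂z = 0 and
    ∂L/∂z' = z' / sqrt(16 + z'^2).
The Euler-Lagrange equation gives
    d/dθ( z' / sqrt(16 + z'^2) ) = 0,
so z' is constant. Integrating once:
    z(θ) = a θ + b,
a helix on the cylinder (a straight line when the cylinder is unrolled). The constants a, b are determined by the endpoint conditions.
With endpoint conditions z(0) = -5 and z(4π/3) = 7: from z(0) = b we get b = -5, and a·4π/3 + -5 = 7 gives a = 9/π, so
    z(θ) = (9/π) θ − 5.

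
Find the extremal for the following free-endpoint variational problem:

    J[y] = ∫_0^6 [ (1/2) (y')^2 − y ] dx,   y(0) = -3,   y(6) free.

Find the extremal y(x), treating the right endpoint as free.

The Lagrangian L = (1/2) (y')^2 − y gives
    ∂L/∂y = −1,   ∂L/∂y' = y'.
Euler-Lagrange: d/dx(y') − (−1) = 0, i.e. y'' + 1 = 0, so
    y(x) = −(1/2) x^2 + C1 x + C2.
Fixed left endpoint y(0) = -3 ⇒ C2 = -3.
The right endpoint x = 6 is free, so the natural (transversality) condition is ∂L/∂y' |_{x=6} = 0, i.e. y'(6) = 0.
Compute y'(x) = −1 x + C1, so y'(6) = −6 + C1 = 0 ⇒ C1 = 6.
Therefore the extremal is
    y(x) = −x^2/2 + 6 x − 3.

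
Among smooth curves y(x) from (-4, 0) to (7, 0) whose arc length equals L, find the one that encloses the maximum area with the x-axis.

Set up the augmented Lagrangian using a multiplier λ for the length constraint:
    F(y, y') = y − λ sqrt(1 + y'^2).
F has no explicit x dependence, so the Beltrami identity yields a first integral
    F − y' ∂F/∂y' = C.
Compute ∂F/∂y' = −λ y' / sqrt(1 + y'^2). Then
    y − λ sqrt(1 + y'^2) + λ y'^2 / sqrt(1 + y'^2) = C
    ⇒  y − λ / sqrt(1 + y'^2) = C.
Solving for y' and integrating gives
    (x − a)^2 + (y − b)^2 = λ^2,
a circular arc of radius λ. The constants a, b are determined by the endpoint conditions y(-4) = y(7) = 0, and λ is fixed implicitly by the length constraint
    ∫_{-4}^{7} sqrt(1 + y'^2) dx = L.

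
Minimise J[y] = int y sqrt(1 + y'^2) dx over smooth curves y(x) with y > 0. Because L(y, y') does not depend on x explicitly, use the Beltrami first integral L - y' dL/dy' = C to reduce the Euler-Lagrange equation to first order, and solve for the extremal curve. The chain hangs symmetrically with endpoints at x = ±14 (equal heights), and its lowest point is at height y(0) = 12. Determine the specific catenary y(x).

The Lagrangian L(y, y') = y sqrt(1 + y'^2) has no explicit x dependence, so the Beltrami identity applies:
    L − y' ∂L/∂y' = C.
Compute ∂L/∂y' = y · y' / sqrt(1 + y'^2). Then
    L − y' ∂L/∂y'
    = y sqrt(1 + y'^2) − y · y'^2 / sqrt(1 + y'^2)
    = y (1 + y'^2 − y'^2) / sqrt(1 + y'^2)
    = y / sqrt(1 + y'^2) = C.
Squaring gives y^2 = C^2 (1 + y'^2), i.e.
    y'^2 = y^2 / C^2 − 1.
Separating variables,
    dy / sqrt(y^2 − C^2) = dx / C,
and integrating gives arccosh(y / C) = (x − a)/C, so
    y(x) = C cosh((x − a)/C),
the catenary. The constants C and a are fixed by the two endpoint conditions (and, for the hanging-chain problem, the length constraint selects C).
Now fit the given data. The endpoints x = ±14 are symmetric at equal height, so the catenary is even about its minimum: a = 0 and y(x) = C cosh(x/C). The lowest point is y(0) = C cosh(0) = C, and we are told y(0) = 12, so C = 12. Therefore
    y(x) = 12 cosh(x/12),
and at the endpoints
    y(±14) = 12 cosh(14/12).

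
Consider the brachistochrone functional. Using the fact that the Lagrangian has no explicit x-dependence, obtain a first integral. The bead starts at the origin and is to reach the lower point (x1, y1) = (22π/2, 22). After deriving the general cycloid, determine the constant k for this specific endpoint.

The Lagrangian L = sqrt((1 + y'^2) / y) has no explicit x dependence, so the Beltrami identity applies:
    L − y' ∂L/∂y' = C.
Compute ∂L/∂y' = y' / sqrt(y (1 + y'^2)).
Substitute:
    sqrt((1 + y'^2)/y) − y'·y' / sqrt(y (1 + y'^2))
    = (1 + y'^2) / sqrt(y (1 + y'^2)) − y'^2 / sqrt(y (1 + y'^2))
    = 1 / sqrt(y (1 + y'^2)) = C.
Squaring and rearranging gives the first integral
    y (1 + y'^2) = 1/C^2 =: k   (constant).
Solving this first-order ODE by the substitution
    y = (k/2)(1 − cos θ)
yields the cycloid parameterisation
    x(θ) = (k/2)(θ − sin θ),   y(θ) = (k/2)(1 − cos θ).
The constant k is fixed by the endpoint condition.
Now fit the given lower endpoint (x1, y1) = (22π/2, 22). At the bottom of the first arch (θ = π), the parametric equations give
    y(π) = (k/2)(1 − cos π) = k,
    x(π) = (k/2)(π − sin π) = kπ/2.
Matching y(π) = 22 gives k = 22, consistent with x(π) = 22π/2. Therefore the specific cycloid is
    x(θ) = (22/2)(θ − sin θ),   y(θ) = (22/2)(1 − cos θ).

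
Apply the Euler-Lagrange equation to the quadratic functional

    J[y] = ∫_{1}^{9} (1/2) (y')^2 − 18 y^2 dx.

The Lagrangian is L = (1/2) (y')^2 − 18 y^2.
Compute ∂L/∂y = -36y, ∂L/∂y' = y'.
The Euler-Lagrange equation d/dx(∂L/∂y') − ∂L/∂y = 0 reduces to
    y'' + 36 y = 0.
Its general solution is
    y(x) = A sin(6x) + B cos(6x),
with A, B fixed by the endpoint conditions.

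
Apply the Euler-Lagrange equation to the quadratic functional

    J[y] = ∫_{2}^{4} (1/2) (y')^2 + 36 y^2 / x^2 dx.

The Lagrangian is L = (1/2) (y')^2 + 36 y^2 / x^2.
Compute ∂L/∂y = 72y/x^2, ∂L/∂y' = y'.
The Euler-Lagrange equation d/dx(∂L/∂y') − ∂L/∂y = 0 reduces to
    y'' − 72/x^2 · y = 0  (x > 0).
Its general solution is
    y(x) = A x^9 + B x^(-8),
with A, B fixed by the endpoint conditions.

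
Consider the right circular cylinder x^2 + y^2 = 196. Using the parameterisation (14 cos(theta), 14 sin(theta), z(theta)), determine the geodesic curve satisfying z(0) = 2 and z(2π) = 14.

Parameterise the cylinder of radius R = 14 as
    r(θ) = (14 cos θ, 14 sin θ, z(θ)).
The arc-length element is
    ds = sqrt(196 + (dz/dθ)^2) dθ,
so the Lagrangian is L = sqrt(196 + z'^2).
L depends on z' only, not on z or θ, so ∂L/∂z = 0 and
    ∂L/∂z' = z' / sqrt(196 + z'^2).
The Euler-Lagrange equation gives
    d/dθ( z' / sqrt(196 + z'^2) ) = 0,
so z' is constant. Integrating once:
    z(θ) = a θ + b,
a helix on the cylinder (a straight line when the cylinder is unrolled). The constants a, b are determined by the endpoint conditions.
With endpoint conditions z(0) = 2 and z(2π) = 14: from z(0) = b we get b = 2, and a·2π + 2 = 14 gives a = 6/π, so
    z(θ) = (6/π) θ + 2.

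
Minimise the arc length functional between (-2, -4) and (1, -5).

Arc-length functional: J[y] = ∫ sqrt(1 + (y')^2) dx.
Lagrangian L = sqrt(1 + (y')^2) has no explicit y dependence, so ∂L/∂y = 0 and the Euler-Lagrange equation gives
    d/dx( y' / sqrt(1 + (y')^2) ) = 0  ⇒  y' / sqrt(1 + (y')^2) = const.
Hence y' is constant, so y(x) is affine.
Fitting the endpoints (-2, -4) and (1, -5):
    slope m = ((-5) − (-4)) / (1 − (-2)) = -1/3,
    intercept c = (-4) − m·(-2) = -14/3.
Extremal: y(x) = (-1/3) x - 14/3.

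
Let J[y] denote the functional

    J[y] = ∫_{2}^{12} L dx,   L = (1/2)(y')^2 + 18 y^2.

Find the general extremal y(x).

The Lagrangian is L = (1/2)(y')^2 + 18 y^2.
∂L/∂y = 36y.
∂L/∂y' = y'.
The Euler-Lagrange equation d/dx(∂L/∂y') − ∂L/∂y = 0 becomes:
    y'' - 36 y = 0
General solution: y(x) = A e^(6x) + B e^(-6x), where A and B are arbitrary constants fixed by the endpoint conditions.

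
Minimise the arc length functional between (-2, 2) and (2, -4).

Arc-length functional: J[y] = ∫ sqrt(1 + (y')^2) dx.
Lagrangian L = sqrt(1 + (y')^2) has no explicit y dependence, so ∂L/∂y = 0 and the Euler-Lagrange equation gives
    d/dx( y' / sqrt(1 + (y')^2) ) = 0  ⇒  y' / sqrt(1 + (y')^2) = const.
Hence y' is constant, so y(x) is affine.
Fitting the endpoints (-2, 2) and (2, -4):
    slope m = ((-4) − 2) / (2 − (-2)) = -3/2,
    intercept c = 2 − m·(-2) = -1.
Extremal: y(x) = (-3/2) x - 1.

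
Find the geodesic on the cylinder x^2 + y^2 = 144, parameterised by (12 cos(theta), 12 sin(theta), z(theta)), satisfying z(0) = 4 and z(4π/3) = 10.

Parameterise the cylinder of radius R = 12 as
    r(θ) = (12 cos θ, 12 sin θ, z(θ)).
The arc-length element is
    ds = sqrt(144 + (dz/dθ)^2) dθ,
so the Lagrangian is L = sqrt(144 + z'^2).
L depends on z' only, not on z or θ, so ∂L/∂z = 0 and
    ∂L/∂z' = z' / sqrt(144 + z'^2).
The Euler-Lagrange equation gives
    d/dθ( z' / sqrt(144 + z'^2) ) = 0,
so z' is constant. Integrating once:
    z(θ) = a θ + b,
a helix on the cylinder (a straight line when the cylinder is unrolled). The constants a, b are determined by the endpoint conditions.
With endpoint conditions z(0) = 4 and z(4π/3) = 10: from z(0) = b we get b = 4, and a·4π/3 + 4 = 10 gives a = 9/(2π), so
    z(θ) = (9/(2π)) θ + 4.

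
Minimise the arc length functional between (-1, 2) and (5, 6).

Arc-length functional: J[y] = ∫ sqrt(1 + (y')^2) dx.
Lagrangian L = sqrt(1 + (y')^2) has no explicit y dependence, so ∂L/∂y = 0 and the Euler-Lagrange equation gives
    d/dx( y' / sqrt(1 + (y')^2) ) = 0  ⇒  y' / sqrt(1 + (y')^2) = const.
Hence y' is constant, so y(x) is affine.
Fitting the endpoints (-1, 2) and (5, 6):
    slope m = (6 − 2) / (5 − (-1)) = 2/3,
    intercept c = 2 − m·(-1) = 8/3.
Extremal: y(x) = (2/3) x + 8/3.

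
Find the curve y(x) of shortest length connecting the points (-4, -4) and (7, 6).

Arc-length functional: J[y] = ∫ sqrt(1 + (y')^2) dx.
Lagrangian L = sqrt(1 + (y')^2) has no explicit y dependence, so ∂L/∂y = 0 and the Euler-Lagrange equation gives
    d/dx( y' / sqrt(1 + (y')^2) ) = 0  ⇒  y' / sqrt(1 + (y')^2) = const.
Hence y' is constant, so y(x) is affine.
Fitting the endpoints (-4, -4) and (7, 6):
    slope m = (6 − (-4)) / (7 − (-4)) = 10/11,
    intercept c = (-4) − m·(-4) = -4/11.
Extremal: y(x) = (10/11) x - 4/11.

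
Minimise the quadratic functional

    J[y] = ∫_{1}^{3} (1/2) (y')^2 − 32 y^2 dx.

The Lagrangian is L = (1/2) (y')^2 − 32 y^2.
Compute ∂L/∂y = -64y, ∂L/∂y' = y'.
The Euler-Lagrange equation d/dx(∂L/∂y') − ∂L/∂y = 0 reduces to
    y'' + 64 y = 0.
Its general solution is
    y(x) = A sin(8x) + B cos(8x),
with A, B fixed by the endpoint conditions.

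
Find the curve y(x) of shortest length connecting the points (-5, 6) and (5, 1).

Arc-length functional: J[y] = ∫ sqrt(1 + (y')^2) dx.
Lagrangian L = sqrt(1 + (y')^2) has no explicit y dependence, so ∂L/∂y = 0 and the Euler-Lagrange equation gives
    d/dx( y' / sqrt(1 + (y')^2) ) = 0  ⇒  y' / sqrt(1 + (y')^2) = const.
Hence y' is constant, so y(x) is affine.
Fitting the endpoints (-5, 6) and (5, 1):
    slope m = (1 − 6) / (5 − (-5)) = -1/2,
    intercept c = 6 − m·(-5) = 7/2.
Extremal: y(x) = (-1/2) x + 7/2.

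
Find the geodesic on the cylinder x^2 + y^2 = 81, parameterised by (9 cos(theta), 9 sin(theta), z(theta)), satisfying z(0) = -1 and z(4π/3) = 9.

Parameterise the cylinder of radius R = 9 as
    r(θ) = (9 cos θ, 9 sin θ, z(θ)).
The arc-length element is
    ds = sqrt(81 + (dz/dθ)^2) dθ,
so the Lagrangian is L = sqrt(81 + z'^2).
L depends on z' only, not on z or θ, so ∂L/∂z = 0 and
    ∂L/∂z' = z' / sqrt(81 + z'^2).
The Euler-Lagrange equation gives
    d/dθ( z' / sqrt(81 + z'^2) ) = 0,
so z' is constant. Integrating once:
    z(θ) = a θ + b,
a helix on the cylinder (a straight line when the cylinder is unrolled). The constants a, b are determined by the endpoint conditions.
With endpoint conditions z(0) = -1 and z(4π/3) = 9: from z(0) = b we get b = -1, and a·4π/3 + -1 = 9 gives a = 15/(2π), so
    z(θ) = (15/(2π)) θ − 1.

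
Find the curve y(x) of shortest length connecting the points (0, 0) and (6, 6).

Arc-length functional: J[y] = ∫ sqrt(1 + (y')^2) dx.
Lagrangian L = sqrt(1 + (y')^2) has no explicit y dependence, so ∂L/∂y = 0 and the Euler-Lagrange equation gives
    d/dx( y' / sqrt(1 + (y')^2) ) = 0  ⇒  y' / sqrt(1 + (y')^2) = const.
Hence y' is constant, so y(x) is affine.
Fitting the endpoints (0, 0) and (6, 6):
    slope m = (6 − 0) / (6 − 0) = 1,
    intercept c = 0 − m·0 = 0.
Extremal: y(x) = x.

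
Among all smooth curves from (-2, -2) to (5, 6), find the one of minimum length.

Arc-length functional: J[y] = ∫ sqrt(1 + (y')^2) dx.
Lagrangian L = sqrt(1 + (y')^2) has no explicit y dependence, so ∂L/∂y = 0 and the Euler-Lagrange equation gives
    d/dx( y' / sqrt(1 + (y')^2) ) = 0  ⇒  y' / sqrt(1 + (y')^2) = const.
Hence y' is constant, so y(x) is affine.
Fitting the endpoints (-2, -2) and (5, 6):
    slope m = (6 − (-2)) / (5 − (-2)) = 8/7,
    intercept c = (-2) − m·(-2) = 2/7.
Extremal: y(x) = (8/7) x + 2/7.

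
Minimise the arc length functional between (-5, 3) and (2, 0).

Arc-length functional: J[y] = ∫ sqrt(1 + (y')^2) dx.
Lagrangian L = sqrt(1 + (y')^2) has no explicit y dependence, so ∂L/∂y = 0 and the Euler-Lagrange equation gives
    d/dx( y' / sqrt(1 + (y')^2) ) = 0  ⇒  y' / sqrt(1 + (y')^2) = const.
Hence y' is constant, so y(x) is affine.
Fitting the endpoints (-5, 3) and (2, 0):
    slope m = (0 − 3) / (2 − (-5)) = -3/7,
    intercept c = 3 − m·(-5) = 6/7.
Extremal: y(x) = (-3/7) x + 6/7.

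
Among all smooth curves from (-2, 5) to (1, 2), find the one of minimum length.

Arc-length functional: J[y] = ∫ sqrt(1 + (y')^2) dx.
Lagrangian L = sqrt(1 + (y')^2) has no explicit y dependence, so ∂L/∂y = 0 and the Euler-Lagrange equation gives
    d/dx( y' / sqrt(1 + (y')^2) ) = 0  ⇒  y' / sqrt(1 + (y')^2) = const.
Hence y' is constant, so y(x) is affine.
Fitting the endpoints (-2, 5) and (1, 2):
    slope m = (2 − 5) / (1 − (-2)) = -1,
    intercept c = 5 − m·(-2) = 3.
Extremal: y(x) = -x + 3.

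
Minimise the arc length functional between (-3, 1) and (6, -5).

Arc-length functional: J[y] = ∫ sqrt(1 + (y')^2) dx.
Lagrangian L = sqrt(1 + (y')^2) has no explicit y dependence, so ∂L/∂y = 0 and the Euler-Lagrange equation gives
    d/dx( y' / sqrt(1 + (y')^2) ) = 0  ⇒  y' / sqrt(1 + (y')^2) = const.
Hence y' is constant, so y(x) is affine.
Fitting the endpoints (-3, 1) and (6, -5):
    slope m = ((-5) − 1) / (6 − (-3)) = -2/3,
    intercept c = 1 − m·(-3) = -1.
Extremal: y(x) = (-2/3) x - 1.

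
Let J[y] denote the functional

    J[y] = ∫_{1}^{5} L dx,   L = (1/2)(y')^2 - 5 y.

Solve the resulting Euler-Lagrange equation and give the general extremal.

The Lagrangian is L = (1/2)(y')^2 - 5 y.
∂L/∂y = -5.
∂L/∂y' = y'.
The Euler-Lagrange equation d/dx(∂L/∂y') − ∂L/∂y = 0 becomes:
    y'' + 5 = 0
General solution: y(x) = -(5/2) x^2 + A x + B, where A and B are arbitrary constants fixed by the endpoint conditions.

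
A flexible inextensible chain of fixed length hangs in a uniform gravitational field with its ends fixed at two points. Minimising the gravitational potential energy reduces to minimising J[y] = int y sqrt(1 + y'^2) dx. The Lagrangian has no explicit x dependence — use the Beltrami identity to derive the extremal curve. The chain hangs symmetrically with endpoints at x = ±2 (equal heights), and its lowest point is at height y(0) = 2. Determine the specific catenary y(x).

The Lagrangian L(y, y') = y sqrt(1 + y'^2) has no explicit x dependence, so the Beltrami identity applies:
    L − y' ∂L/∂y' = C.
Compute ∂L/∂y' = y · y' / sqrt(1 + y'^2). Then
    L − y' ∂L/∂y'
    = y sqrt(1 + y'^2) − y · y'^2 / sqrt(1 + y'^2)
    = y (1 + y'^2 − y'^2) / sqrt(1 + y'^2)
    = y / sqrt(1 + y'^2) = C.
Squaring gives y^2 = C^2 (1 + y'^2), i.e.
    y'^2 = y^2 / C^2 − 1.
Separating variables,
    dy / sqrt(y^2 − C^2) = dx / C,
and integrating gives arccosh(y / C) = (x − a)/C, so
    y(x) = C cosh((x − a)/C),
the catenary. The constants C and a are fixed by the two endpoint conditions (and, for the hanging-chain problem, the length constraint selects C).
Now fit the given data. The endpoints x = ±2 are symmetric at equal height, so the catenary is even about its minimum: a = 0 and y(x) = C cosh(x/C). The lowest point is y(0) = C cosh(0) = C, and we are told y(0) = 2, so C = 2. Therefore
    y(x) = 2 cosh(x/2),
and at the endpoints
    y(±2) = 2 cosh(2/2).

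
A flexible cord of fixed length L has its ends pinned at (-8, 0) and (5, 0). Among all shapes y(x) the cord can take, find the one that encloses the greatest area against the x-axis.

Set up the augmented Lagrangian using a multiplier λ for the length constraint:
    F(y, y') = y − λ sqrt(1 + y'^2).
F has no explicit x dependence, so the Beltrami identity yields a first integral
    F − y' ∂F/∂y' = C.
Compute ∂F/∂y' = −λ y' / sqrt(1 + y'^2). Then
    y − λ sqrt(1 + y'^2) + λ y'^2 / sqrt(1 + y'^2) = C
    ⇒  y − λ / sqrt(1 + y'^2) = C.
Solving for y' and integrating gives
    (x − a)^2 + (y − b)^2 = λ^2,
a circular arc of radius λ. The constants a, b are determined by the endpoint conditions y(-8) = y(5) = 0, and λ is fixed implicitly by the length constraint
    ∫_{-8}^{5} sqrt(1 + y'^2) dx = L.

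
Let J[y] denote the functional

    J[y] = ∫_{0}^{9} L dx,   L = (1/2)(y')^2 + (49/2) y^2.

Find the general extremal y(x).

The Lagrangian is L = (1/2)(y')^2 + (49/2) y^2.
∂L/∂y = 49y.
∂L/∂y' = y'.
The Euler-Lagrange equation d/dx(∂L/∂y') − ∂L/∂y = 0 becomes:
    y'' - 49 y = 0
General solution: y(x) = A e^(7x) + B e^(-7x), where A and B are arbitrary constants fixed by the endpoint conditions.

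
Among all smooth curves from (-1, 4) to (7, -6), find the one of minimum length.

Arc-length functional: J[y] = ∫ sqrt(1 + (y')^2) dx.
Lagrangian L = sqrt(1 + (y')^2) has no explicit y dependence, so ∂L/∂y = 0 and the Euler-Lagrange equation gives
    d/dx( y' / sqrt(1 + (y')^2) ) = 0  ⇒  y' / sqrt(1 + (y')^2) = const.
Hence y' is constant, so y(x) is affine.
Fitting the endpoints (-1, 4) and (7, -6):
    slope m = ((-6) − 4) / (7 − (-1)) = -5/4,
    intercept c = 4 − m·(-1) = 11/4.
Extremal: y(x) = (-5/4) x + 11/4.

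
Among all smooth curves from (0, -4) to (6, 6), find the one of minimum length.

Arc-length functional: J[y] = ∫ sqrt(1 + (y')^2) dx.
Lagrangian L = sqrt(1 + (y')^2) has no explicit y dependence, so ∂L/∂y = 0 and the Euler-Lagrange equation gives
    d/dx( y' / sqrt(1 + (y')^2) ) = 0  ⇒  y' / sqrt(1 + (y')^2) = const.
Hence y' is constant, so y(x) is affine.
Fitting the endpoints (0, -4) and (6, 6):
    slope m = (6 − (-4)) / (6 − 0) = 5/3,
    intercept c = (-4) − m·0 = -4.
Extremal: y(x) = (5/3) x - 4.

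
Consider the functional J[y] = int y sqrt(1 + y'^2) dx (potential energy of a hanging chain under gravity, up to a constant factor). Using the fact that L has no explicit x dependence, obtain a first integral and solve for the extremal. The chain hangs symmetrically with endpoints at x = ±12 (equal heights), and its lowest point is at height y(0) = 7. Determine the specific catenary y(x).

The Lagrangian L(y, y') = y sqrt(1 + y'^2) has no explicit x dependence, so the Beltrami identity applies:
    L − y' ∂L/∂y' = C.
Compute ∂L/∂y' = y · y' / sqrt(1 + y'^2). Then
    L − y' ∂L/∂y'
    = y sqrt(1 + y'^2) − y · y'^2 / sqrt(1 + y'^2)
    = y (1 + y'^2 − y'^2) / sqrt(1 + y'^2)
    = y / sqrt(1 + y'^2) = C.
Squaring gives y^2 = C^2 (1 + y'^2), i.e.
    y'^2 = y^2 / C^2 − 1.
Separating variables,
    dy / sqrt(y^2 − C^2) = dx / C,
and integrating gives arccosh(y / C) = (x − a)/C, so
    y(x) = C cosh((x − a)/C),
the catenary. The constants C and a are fixed by the two endpoint conditions (and, for the hanging-chain problem, the length constraint selects C).
Now fit the given data. The endpoints x = ±12 are symmetric at equal height, so the catenary is even about its minimum: a = 0 and y(x) = C cosh(x/C). The lowest point is y(0) = C cosh(0) = C, and we are told y(0) = 7, so C = 7. Therefore
    y(x) = 7 cosh(x/7),
and at the endpoints
    y(±12) = 7 cosh(12/7).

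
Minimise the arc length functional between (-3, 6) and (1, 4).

Arc-length functional: J[y] = ∫ sqrt(1 + (y')^2) dx.
Lagrangian L = sqrt(1 + (y')^2) has no explicit y dependence, so ∂L/∂y = 0 and the Euler-Lagrange equation gives
    d/dx( y' / sqrt(1 + (y')^2) ) = 0  ⇒  y' / sqrt(1 + (y')^2) = const.
Hence y' is constant, so y(x) is affine.
Fitting the endpoints (-3, 6) and (1, 4):
    slope m = (4 − 6) / (1 − (-3)) = -1/2,
    intercept c = 6 − m·(-3) = 9/2.
Extremal: y(x) = (-1/2) x + 9/2.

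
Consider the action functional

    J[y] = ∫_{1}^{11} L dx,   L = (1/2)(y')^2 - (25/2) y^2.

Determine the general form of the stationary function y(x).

The Lagrangian is L = (1/2)(y')^2 - (25/2) y^2.
∂L/∂y = -25y.
∂L/∂y' = y'.
The Euler-Lagrange equation d/dx(∂L/∂y') − ∂L/∂y = 0 becomes:
    y'' + 25 y = 0
General solution: y(x) = A sin(5x) + B cos(5x), where A and B are arbitrary constants fixed by the endpoint conditions.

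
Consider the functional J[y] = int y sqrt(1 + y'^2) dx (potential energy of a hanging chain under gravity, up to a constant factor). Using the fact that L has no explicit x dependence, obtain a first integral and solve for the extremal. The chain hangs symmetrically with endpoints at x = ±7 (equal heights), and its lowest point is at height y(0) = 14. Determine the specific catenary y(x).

The Lagrangian L(y, y') = y sqrt(1 + y'^2) has no explicit x dependence, so the Beltrami identity applies:
    L − y' ∂L/∂y' = C.
Compute ∂L/∂y' = y · y' / sqrt(1 + y'^2). Then
    L − y' ∂L/∂y'
    = y sqrt(1 + y'^2) − y · y'^2 / sqrt(1 + y'^2)
    = y (1 + y'^2 − y'^2) / sqrt(1 + y'^2)
    = y / sqrt(1 + y'^2) = C.
Squaring gives y^2 = C^2 (1 + y'^2), i.e.
    y'^2 = y^2 / C^2 − 1.
Separating variables,
    dy / sqrt(y^2 − C^2) = dx / C,
and integrating gives arccosh(y / C) = (x − a)/C, so
    y(x) = C cosh((x − a)/C),
the catenary. The constants C and a are fixed by the two endpoint conditions (and, for the hanging-chain problem, the length constraint selects C).
Now fit the given data. The endpoints x = ±7 are symmetric at equal height, so the catenary is even about its minimum: a = 0 and y(x) = C cosh(x/C). The lowest point is y(0) = C cosh(0) = C, and we are told y(0) = 14, so C = 14. Therefore
    y(x) = 14 cosh(x/14),
and at the endpoints
    y(±7) = 14 cosh(7/14).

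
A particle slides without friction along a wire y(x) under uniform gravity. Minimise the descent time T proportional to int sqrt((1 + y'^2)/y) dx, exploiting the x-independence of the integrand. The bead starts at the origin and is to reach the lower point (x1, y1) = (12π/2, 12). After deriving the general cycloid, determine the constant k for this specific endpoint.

The Lagrangian L = sqrt((1 + y'^2) / y) has no explicit x dependence, so the Beltrami identity applies:
    L − y' ∂L/∂y' = C.
Compute ∂L/∂y' = y' / sqrt(y (1 + y'^2)).
Substitute:
    sqrt((1 + y'^2)/y) − y'·y' / sqrt(y (1 + y'^2))
    = (1 + y'^2) / sqrt(y (1 + y'^2)) − y'^2 / sqrt(y (1 + y'^2))
    = 1 / sqrt(y (1 + y'^2)) = C.
Squaring and rearranging gives the first integral
    y (1 + y'^2) = 1/C^2 =: k   (constant).
Solving this first-order ODE by the substitution
    y = (k/2)(1 − cos θ)
yields the cycloid parameterisation
    x(θ) = (k/2)(θ − sin θ),   y(θ) = (k/2)(1 − cos θ).
The constant k is fixed by the endpoint condition.
Now fit the given lower endpoint (x1, y1) = (12π/2, 12). At the bottom of the first arch (θ = π), the parametric equations give
    y(π) = (k/2)(1 − cos π) = k,
    x(π) = (k/2)(π − sin π) = kπ/2.
Matching y(π) = 12 gives k = 12, consistent with x(π) = 12π/2. Therefore the specific cycloid is
    x(θ) = (12/2)(θ − sin θ),   y(θ) = (12/2)(1 − cos θ).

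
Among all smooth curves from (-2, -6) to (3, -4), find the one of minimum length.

Arc-length functional: J[y] = ∫ sqrt(1 + (y')^2) dx.
Lagrangian L = sqrt(1 + (y')^2) has no explicit y dependence, so ∂L/∂y = 0 and the Euler-Lagrange equation gives
    d/dx( y' / sqrt(1 + (y')^2) ) = 0  ⇒  y' / sqrt(1 + (y')^2) = const.
Hence y' is constant, so y(x) is affine.
Fitting the endpoints (-2, -6) and (3, -4):
    slope m = ((-4) − (-6)) / (3 − (-2)) = 2/5,
    intercept c = (-6) − m·(-2) = -26/5.
Extremal: y(x) = (2/5) x - 26/5.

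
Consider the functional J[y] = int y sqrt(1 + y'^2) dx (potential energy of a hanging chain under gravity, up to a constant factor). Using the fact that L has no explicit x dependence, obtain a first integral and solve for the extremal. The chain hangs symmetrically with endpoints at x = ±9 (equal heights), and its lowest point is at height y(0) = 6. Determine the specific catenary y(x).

The Lagrangian L(y, y') = y sqrt(1 + y'^2) has no explicit x dependence, so the Beltrami identity applies:
    L − y' ∂L/∂y' = C.
Compute ∂L/∂y' = y · y' / sqrt(1 + y'^2). Then
    L − y' ∂L/∂y'
    = y sqrt(1 + y'^2) − y · y'^2 / sqrt(1 + y'^2)
    = y (1 + y'^2 − y'^2) / sqrt(1 + y'^2)
    = y / sqrt(1 + y'^2) = C.
Squaring gives y^2 = C^2 (1 + y'^2), i.e.
    y'^2 = y^2 / C^2 − 1.
Separating variables,
    dy / sqrt(y^2 − C^2) = dx / C,
and integrating gives arccosh(y / C) = (x − a)/C, so
    y(x) = C cosh((x − a)/C),
the catenary. The constants C and a are fixed by the two endpoint conditions (and, for the hanging-chain problem, the length constraint selects C).
Now fit the given data. The endpoints x = ±9 are symmetric at equal height, so the catenary is even about its minimum: a = 0 and y(x) = C cosh(x/C). The lowest point is y(0) = C cosh(0) = C, and we are told y(0) = 6, so C = 6. Therefore
    y(x) = 6 cosh(x/6),
and at the endpoints
    y(±9) = 6 cosh(9/6).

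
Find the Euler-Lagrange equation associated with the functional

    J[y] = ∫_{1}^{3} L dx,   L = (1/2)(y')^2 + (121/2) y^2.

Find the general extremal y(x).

The Lagrangian is L = (1/2)(y')^2 + (121/2) y^2.
∂L/∂y = 121y.
∂L/∂y' = y'.
The Euler-Lagrange equation d/dx(∂L/∂y') − ∂L/∂y = 0 becomes:
    y'' - 121 y = 0
General solution: y(x) = A e^(11x) + B e^(-11x), where A and B are arbitrary constants fixed by the endpoint conditions.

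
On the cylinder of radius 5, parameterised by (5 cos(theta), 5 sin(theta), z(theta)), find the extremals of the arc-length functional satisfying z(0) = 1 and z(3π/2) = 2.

Parameterise the cylinder of radius R = 5 as
    r(θ) = (5 cos θ, 5 sin θ, z(θ)).
The arc-length element is
    ds = sqrt(25 + (dz/dθ)^2) dθ,
so the Lagrangian is L = sqrt(25 + z'^2).
L depends on z' only, not on z or θ, so ∂L/∂z = 0 and
    ∂L/∂z' = z' / sqrt(25 + z'^2).
The Euler-Lagrange equation gives
    d/dθ( z' / sqrt(25 + z'^2) ) = 0,
so z' is constant. Integrating once:
    z(θ) = a θ + b,
a helix on the cylinder (a straight line when the cylinder is unrolled). The constants a, b are determined by the endpoint conditions.
With endpoint conditions z(0) = 1 and z(3π/2) = 2: from z(0) = b we get b = 1, and a·3π/2 + 1 = 2 gives a = 2/(3π), so
    z(θ) = (2/(3π)) θ + 1.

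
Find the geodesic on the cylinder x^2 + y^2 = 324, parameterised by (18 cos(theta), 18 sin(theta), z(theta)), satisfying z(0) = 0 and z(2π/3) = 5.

Parameterise the cylinder of radius R = 18 as
    r(θ) = (18 cos θ, 18 sin θ, z(θ)).
The arc-length element is
    ds = sqrt(324 + (dz/dθ)^2) dθ,
so the Lagrangian is L = sqrt(324 + z'^2).
L depends on z' only, not on z or θ, so ∂L/∂z = 0 and
    ∂L/∂z' = z' / sqrt(324 + z'^2).
The Euler-Lagrange equation gives
    d/dθ( z' / sqrt(324 + z'^2) ) = 0,
so z' is constant. Integrating once:
    z(θ) = a θ + b,
a helix on the cylinder (a straight line when the cylinder is unrolled). The constants a, b are determined by the endpoint conditions.
With endpoint conditions z(0) = 0 and z(2π/3) = 5: from z(0) = b we get b = 0, and a·2π/3 + 0 = 5 gives a = 15/(2π), so
    z(θ) = (15/(2π)) θ.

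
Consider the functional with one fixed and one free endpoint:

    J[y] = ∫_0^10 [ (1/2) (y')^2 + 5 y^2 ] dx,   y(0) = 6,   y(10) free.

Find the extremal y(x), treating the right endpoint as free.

The Lagrangian L = (1/2) (y')^2 + 5 y^2 gives
    ∂L/∂y = 10 y,   ∂L/∂y' = y'.
Euler-Lagrange: y'' − 10 y = 0.
With k = sqrt(10), the general solution is
    y(x) = A cosh(sqrt(10) x) + B sinh(sqrt(10) x).
Fixed left endpoint y(0) = 6 ⇒ A = 6.
The right endpoint x = 10 is free, so the natural (transversality) condition is ∂L/∂y' |_{x=10} = 0, i.e. y'(10) = 0.
Compute y'(x) = A k sinh(k x) + B k cosh(k x), so
    y'(10) = A k sinh(k·10) + B k cosh(k·10) = 0
    ⇒ B = −A tanh(k·10) = − 6 tanh(sqrt(10)·10).
Therefore the extremal is
    y(x) = 6 cosh(sqrt(10) x) − 6 tanh(sqrt(10)·10) sinh(sqrt(10) x).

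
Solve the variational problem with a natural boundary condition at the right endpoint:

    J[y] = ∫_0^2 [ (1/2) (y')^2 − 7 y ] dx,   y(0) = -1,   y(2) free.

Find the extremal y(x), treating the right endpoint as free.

The Lagrangian L = (1/2) (y')^2 − 7 y gives
    ∂L/∂y = −7,   ∂L/∂y' = y'.
Euler-Lagrange: d/dx(y') − (−7) = 0, i.e. y'' + 7 = 0, so
    y(x) = −(7/2) x^2 + C1 x + C2.
Fixed left endpoint y(0) = -1 ⇒ C2 = -1.
The right endpoint x = 2 is free, so the natural (transversality) condition is ∂L/∂y' |_{x=2} = 0, i.e. y'(2) = 0.
Compute y'(x) = −7 x + C1, so y'(2) = −14 + C1 = 0 ⇒ C1 = 14.
Therefore the extremal is
    y(x) = −(7/2) x^2 + 14 x − 1.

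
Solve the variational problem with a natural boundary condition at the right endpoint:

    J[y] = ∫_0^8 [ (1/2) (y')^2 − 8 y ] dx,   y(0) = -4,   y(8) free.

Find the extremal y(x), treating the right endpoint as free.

The Lagrangian L = (1/2) (y')^2 − 8 y gives
    ∂L/∂y = −8,   ∂L/∂y' = y'.
Euler-Lagrange: d/dx(y') − (−8) = 0, i.e. y'' + 8 = 0, so
    y(x) = −(8/2) x^2 + C1 x + C2.
Fixed left endpoint y(0) = -4 ⇒ C2 = -4.
The right endpoint x = 8 is free, so the natural (transversality) condition is ∂L/∂y' |_{x=8} = 0, i.e. y'(8) = 0.
Compute y'(x) = −8 x + C1, so y'(8) = −64 + C1 = 0 ⇒ C1 = 64.
Therefore the extremal is
    y(x) = −4 x^2 + 64 x − 4.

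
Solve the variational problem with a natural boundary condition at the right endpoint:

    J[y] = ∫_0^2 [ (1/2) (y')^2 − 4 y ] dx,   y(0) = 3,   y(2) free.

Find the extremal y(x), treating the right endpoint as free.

The Lagrangian L = (1/2) (y')^2 − 4 y gives
    ∂L/∂y = −4,   ∂L/∂y' = y'.
Euler-Lagrange: d/dx(y') − (−4) = 0, i.e. y'' + 4 = 0, so
    y(x) = −(4/2) x^2 + C1 x + C2.
Fixed left endpoint y(0) = 3 ⇒ C2 = 3.
The right endpoint x = 2 is free, so the natural (transversality) condition is ∂L/∂y' |_{x=2} = 0, i.e. y'(2) = 0.
Compute y'(x) = −4 x + C1, so y'(2) = −8 + C1 = 0 ⇒ C1 = 8.
Therefore the extremal is
    y(x) = −2 x^2 + 8 x + 3.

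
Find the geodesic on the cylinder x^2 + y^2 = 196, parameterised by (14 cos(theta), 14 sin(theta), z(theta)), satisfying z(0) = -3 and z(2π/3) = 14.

Parameterise the cylinder of radius R = 14 as
    r(θ) = (14 cos θ, 14 sin θ, z(θ)).
The arc-length element is
    ds = sqrt(196 + (dz/dθ)^2) dθ,
so the Lagrangian is L = sqrt(196 + z'^2).
L depends on z' only, not on z or θ, so ∂L/∂z = 0 and
    ∂L/∂z' = z' / sqrt(196 + z'^2).
The Euler-Lagrange equation gives
    d/dθ( z' / sqrt(196 + z'^2) ) = 0,
so z' is constant. Integrating once:
    z(θ) = a θ + b,
a helix on the cylinder (a straight line when the cylinder is unrolled). The constants a, b are determined by the endpoint conditions.
With endpoint conditions z(0) = -3 and z(2π/3) = 14: from z(0) = b we get b = -3, and a·2π/3 + -3 = 14 gives a = 51/(2π), so
    z(θ) = (51/(2π)) θ − 3.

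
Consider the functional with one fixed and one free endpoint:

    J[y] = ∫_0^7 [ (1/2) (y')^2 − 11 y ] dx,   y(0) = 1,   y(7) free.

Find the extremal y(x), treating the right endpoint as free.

The Lagrangian L = (1/2) (y')^2 − 11 y gives
    ∂L/∂y = −11,   ∂L/∂y' = y'.
Euler-Lagrange: d/dx(y') − (−11) = 0, i.e. y'' + 11 = 0, so
    y(x) = −(11/2) x^2 + C1 x + C2.
Fixed left endpoint y(0) = 1 ⇒ C2 = 1.
The right endpoint x = 7 is free, so the natural (transversality) condition is ∂L/∂y' |_{x=7} = 0, i.e. y'(7) = 0.
Compute y'(x) = −11 x + C1, so y'(7) = −77 + C1 = 0 ⇒ C1 = 77.
Therefore the extremal is
    y(x) = −(11/2) x^2 + 77 x + 1.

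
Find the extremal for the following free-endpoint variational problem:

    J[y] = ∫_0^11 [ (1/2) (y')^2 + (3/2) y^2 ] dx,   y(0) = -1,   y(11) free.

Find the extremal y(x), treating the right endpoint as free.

The Lagrangian L = (1/2) (y')^2 + (3/2) y^2 gives
    ∂L/∂y = 3 y,   ∂L/∂y' = y'.
Euler-Lagrange: y'' − 3 y = 0.
With k = sqrt(3), the general solution is
    y(x) = A cosh(sqrt(3) x) + B sinh(sqrt(3) x).
Fixed left endpoint y(0) = -1 ⇒ A = -1.
The right endpoint x = 11 is free, so the natural (transversality) condition is ∂L/∂y' |_{x=11} = 0, i.e. y'(11) = 0.
Compute y'(x) = A k sinh(k x) + B k cosh(k x), so
    y'(11) = A k sinh(k·11) + B k cosh(k·11) = 0
    ⇒ B = −A tanh(k·11) = tanh(sqrt(3)·11).
Therefore the extremal is
    y(x) = −cosh(sqrt(3) x) + tanh(sqrt(3)·11) sinh(sqrt(3) x).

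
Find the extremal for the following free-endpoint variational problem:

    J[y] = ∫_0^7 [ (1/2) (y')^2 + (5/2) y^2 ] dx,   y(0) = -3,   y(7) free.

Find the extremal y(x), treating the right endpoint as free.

The Lagrangian L = (1/2) (y')^2 + (5/2) y^2 gives
    ∂L/∂y = 5 y,   ∂L/∂y' = y'.
Euler-Lagrange: y'' − 5 y = 0.
With k = sqrt(5), the general solution is
    y(x) = A cosh(sqrt(5) x) + B sinh(sqrt(5) x).
Fixed left endpoint y(0) = -3 ⇒ A = -3.
The right endpoint x = 7 is free, so the natural (transversality) condition is ∂L/∂y' |_{x=7} = 0, i.e. y'(7) = 0.
Compute y'(x) = A k sinh(k x) + B k cosh(k x), so
    y'(7) = A k sinh(k·7) + B k cosh(k·7) = 0
    ⇒ B = −A tanh(k·7) = 3 tanh(sqrt(5)·7).
Therefore the extremal is
    y(x) = −3 cosh(sqrt(5) x) + 3 tanh(sqrt(5)·7) sinh(sqrt(5) x).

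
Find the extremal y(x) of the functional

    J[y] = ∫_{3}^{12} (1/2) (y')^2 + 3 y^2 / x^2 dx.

The Lagrangian is L = (1/2) (y')^2 + 3 y^2 / x^2.
Compute ∂L/∂y = 6y/x^2, ∂L/∂y' = y'.
The Euler-Lagrange equation d/dx(∂L/∂y') − ∂L/∂y = 0 reduces to
    y'' − 6/x^2 · y = 0  (x > 0).
Its general solution is
    y(x) = A x^3 + B x^(-2),
with A, B fixed by the endpoint conditions.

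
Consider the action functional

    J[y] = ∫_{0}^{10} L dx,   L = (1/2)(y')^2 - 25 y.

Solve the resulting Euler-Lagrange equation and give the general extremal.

The Lagrangian is L = (1/2)(y')^2 - 25 y.
∂L/∂y = -25.
∂L/∂y' = y'.
The Euler-Lagrange equation d/dx(∂L/∂y') − ∂L/∂y = 0 becomes:
    y'' + 25 = 0
General solution: y(x) = -(25/2) x^2 + A x + B, where A and B are arbitrary constants fixed by the endpoint conditions.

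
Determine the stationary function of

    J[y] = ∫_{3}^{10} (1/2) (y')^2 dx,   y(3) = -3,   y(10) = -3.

The Lagrangian is L = (1/2) (y')^2.
Compute ∂L/∂y = 0, ∂L/∂y' = y'.
The Euler-Lagrange equation d/dx(∂L/∂y') − ∂L/∂y = 0 reduces to
    y'' = 0.
Its general solution is
    y(x) = A x + B,
with A, B fixed by the endpoint conditions.
Applying the endpoint conditions y(3) = -3 and y(10) = -3: solve A·3 + B = -3 and A·10 + B = -3. Subtracting gives A(10 − 3) = -3 − -3, so A = 0, and B = -3 − A·3 = -3. Therefore
    y(x) = -3.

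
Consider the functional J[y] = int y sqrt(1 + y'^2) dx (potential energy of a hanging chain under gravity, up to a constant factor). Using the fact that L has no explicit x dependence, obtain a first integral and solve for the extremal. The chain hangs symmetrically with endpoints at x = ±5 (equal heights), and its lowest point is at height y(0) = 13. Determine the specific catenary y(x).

The Lagrangian L(y, y') = y sqrt(1 + y'^2) has no explicit x dependence, so the Beltrami identity applies:
    L − y' ∂L/∂y' = C.
Compute ∂L/∂y' = y · y' / sqrt(1 + y'^2). Then
    L − y' ∂L/∂y'
    = y sqrt(1 + y'^2) − y · y'^2 / sqrt(1 + y'^2)
    = y (1 + y'^2 − y'^2) / sqrt(1 + y'^2)
    = y / sqrt(1 + y'^2) = C.
Squaring gives y^2 = C^2 (1 + y'^2), i.e.
    y'^2 = y^2 / C^2 − 1.
Separating variables,
    dy / sqrt(y^2 − C^2) = dx / C,
and integrating gives arccosh(y / C) = (x − a)/C, so
    y(x) = C cosh((x − a)/C),
the catenary. The constants C and a are fixed by the two endpoint conditions (and, for the hanging-chain problem, the length constraint selects C).
Now fit the given data. The endpoints x = ±5 are symmetric at equal height, so the catenary is even about its minimum: a = 0 and y(x) = C cosh(x/C). The lowest point is y(0) = C cosh(0) = C, and we are told y(0) = 13, so C = 13. Therefore
    y(x) = 13 cosh(x/13),
and at the endpoints
    y(±5) = 13 cosh(5/13).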